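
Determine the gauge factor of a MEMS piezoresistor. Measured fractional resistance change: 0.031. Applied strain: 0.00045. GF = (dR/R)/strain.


Step 1: Identify values.
dR/R = 0.031, strain = 0.00045
Step 2: GF = (dR/R) / strain = 0.031 / 0.00045
GF = 68.9


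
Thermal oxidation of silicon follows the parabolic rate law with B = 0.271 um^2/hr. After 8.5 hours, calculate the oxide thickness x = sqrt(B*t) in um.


Step 1: Compute B*t = 0.271 * 8.5 = 2.3035
Step 2: x = sqrt(2.3035)
x = 1.518 um


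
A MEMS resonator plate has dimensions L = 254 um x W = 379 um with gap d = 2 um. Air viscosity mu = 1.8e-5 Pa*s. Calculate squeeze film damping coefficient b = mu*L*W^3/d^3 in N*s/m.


Step 1: Convert to SI.
L = 254e-6 m, W = 379e-6 m, d = 2e-6 m
Step 2: W^3 = (379e-6)^3 = 5.44e-11 m^3
Step 3: d^3 = (2e-6)^3 = 8.00e-18 m^3
Step 4: b = 1.8e-5 * 254e-6 * 5.44e-11 / 8.00e-18
b = 3.11e-02 N*s/m


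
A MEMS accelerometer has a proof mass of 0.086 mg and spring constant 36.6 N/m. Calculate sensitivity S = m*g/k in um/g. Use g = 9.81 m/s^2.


Step 1: Convert mass: m = 0.086 mg = 8.60e-08 kg
Step 2: S = m * g / k = 8.60e-08 * 9.81 / 36.6
Step 3: S = 2.31e-08 m/g
Step 4: Convert to um/g: S = 0.023 um/g


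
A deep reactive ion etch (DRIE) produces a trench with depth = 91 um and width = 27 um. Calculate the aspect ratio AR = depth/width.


Step 1: AR = depth / width
Step 2: AR = 91 / 27
AR = 3.4


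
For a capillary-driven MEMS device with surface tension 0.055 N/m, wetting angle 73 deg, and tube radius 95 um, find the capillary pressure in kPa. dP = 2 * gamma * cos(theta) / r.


Step 1: cos(73 deg) = 0.2924
Step 2: Convert r to m: r = 95e-6 m
Step 3: dP = 2 * 0.055 * 0.2924 / 95e-6 = 338.6 Pa
Step 4: Convert Pa to kPa (divide by 1000).
dP = 0.34 kPa


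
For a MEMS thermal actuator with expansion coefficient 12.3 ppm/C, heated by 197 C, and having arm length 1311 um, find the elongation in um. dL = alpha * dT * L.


Step 1: Convert CTE: alpha = 12.3 ppm/C = 12.3e-6 /C
Step 2: dL = 12.3e-6 * 197 * 1311
dL = 3.1767 um


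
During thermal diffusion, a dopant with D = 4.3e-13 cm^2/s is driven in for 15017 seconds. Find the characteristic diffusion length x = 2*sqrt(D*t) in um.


Step 1: Compute D*t = 4.3e-13 * 15017 = 6.45731e-09 cm^2
Step 2: sqrt(D*t) = 8.03574e-05 cm
Step 3: x = 2 * 8.03574e-05 cm = 1.607148e-04 cm
Step 4: Convert to um (1 cm = 1e4 um): x = 1.607 um


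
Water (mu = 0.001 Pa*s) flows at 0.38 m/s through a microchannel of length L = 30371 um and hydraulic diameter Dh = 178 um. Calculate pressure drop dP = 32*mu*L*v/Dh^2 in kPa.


Step 1: Convert to SI: L = 30371e-6 m, Dh = 178e-6 m
Step 2: dP = 32 * 0.001 * 30371e-6 * 0.38 / (178e-6)^2
Step 3: dP = 11656.08 Pa
Step 4: Convert to kPa: dP = 11.66 kPa


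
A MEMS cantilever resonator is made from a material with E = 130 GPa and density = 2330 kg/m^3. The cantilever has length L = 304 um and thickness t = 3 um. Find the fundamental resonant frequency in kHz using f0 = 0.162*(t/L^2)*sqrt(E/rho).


Step 1: Convert units to SI.
t_SI = 3e-6 m, L_SI = 304e-6 m
Step 2: Calculate sqrt(E/rho).
sqrt(130e9 / 2330) = 7469.54 m/s
Step 3: Compute f0.
f0 = 0.162 * 3e-6 / (304e-6)^2 * 7469.54 = 39281.0 Hz = 39.28 kHz


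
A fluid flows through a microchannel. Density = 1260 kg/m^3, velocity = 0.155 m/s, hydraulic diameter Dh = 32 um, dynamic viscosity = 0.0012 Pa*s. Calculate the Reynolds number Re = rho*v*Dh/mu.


Step 1: Convert Dh to meters: Dh = 32e-6 m
Step 2: Re = rho * v * Dh / mu
Re = 1260 * 0.155 * 32e-6 / 0.0012
Re = 5.208


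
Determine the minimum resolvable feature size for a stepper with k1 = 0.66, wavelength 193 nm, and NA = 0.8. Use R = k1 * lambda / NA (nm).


Step 1: Identify values: k1 = 0.66, lambda = 193 nm, NA = 0.8
Step 2: R = k1 * lambda / NA
R = 0.66 * 193 / 0.8
R = 159.2 nm


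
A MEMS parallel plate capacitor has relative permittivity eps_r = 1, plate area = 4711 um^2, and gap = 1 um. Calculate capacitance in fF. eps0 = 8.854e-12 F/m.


Step 1: Convert area to m^2: A = 4711e-12 m^2
Step 2: Convert gap to m: d = 1e-6 m
Step 3: C = eps0 * eps_r * A / d
C = 8.854e-12 * 1 * 4711e-12 / 1e-6
Step 4: Convert to fF (multiply by 1e15).
C = 41.71 fF


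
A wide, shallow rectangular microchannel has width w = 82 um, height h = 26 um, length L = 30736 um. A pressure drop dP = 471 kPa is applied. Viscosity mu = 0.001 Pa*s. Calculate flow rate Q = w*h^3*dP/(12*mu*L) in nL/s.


Step 1: Convert all dimensions to SI (meters).
w = 82e-6 m, h = 26e-6 m, L = 30736e-6 m, dP = 471e3 Pa
Step 2: Q = w * h^3 * dP / (12 * mu * L)
Q = 82e-6 * (26e-6)^3 * 471e3 / (12 * 0.001 * 30736e-6) = 1.84045927e-09 m^3/s
Step 3: Convert Q from m^3/s to nL/s (1 m^3 = 1e12 nL, so multiply by 1e12).
Q = 1840.459 nL/s


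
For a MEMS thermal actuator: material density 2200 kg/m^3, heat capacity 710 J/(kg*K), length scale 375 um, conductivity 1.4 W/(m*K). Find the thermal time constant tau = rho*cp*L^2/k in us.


Step 1: Convert L to m: L = 375e-6 m
Step 2: L^2 = (375e-6)^2 = 1.40625e-07 m^2
Step 3: tau = 2200 * 710 * 1.40625e-07 / 1.4 = 1.5689732143e-01 s
Step 4: Convert to microseconds (multiply by 1e6).
tau = 156897.321 us


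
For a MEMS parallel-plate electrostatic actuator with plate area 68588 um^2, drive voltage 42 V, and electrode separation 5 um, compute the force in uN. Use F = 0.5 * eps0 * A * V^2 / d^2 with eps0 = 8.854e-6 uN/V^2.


Step 1: Identify parameters.
eps0 = 8.854e-6 uN/V^2, A = 68588 um^2, V = 42 V, d = 5 um
Step 2: Compute V^2 = 42^2 = 1764
Step 3: Compute d^2 = 5^2 = 25
Step 4: F = 0.5 * 8.854e-6 * 68588 * 1764 / 25
F = 21.425 uN


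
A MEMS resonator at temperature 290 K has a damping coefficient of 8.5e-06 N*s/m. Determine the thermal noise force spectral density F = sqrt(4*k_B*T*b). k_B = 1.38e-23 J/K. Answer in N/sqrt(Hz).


Step 1: Compute 4 * k_B * T * b
= 4 * 1.38e-23 * 290 * 8.5e-06
= 1.3607e-25 N^2/Hz
Step 2: F_noise = sqrt(1.3607e-25)
F_noise = 3.69e-13 N/sqrt(Hz)


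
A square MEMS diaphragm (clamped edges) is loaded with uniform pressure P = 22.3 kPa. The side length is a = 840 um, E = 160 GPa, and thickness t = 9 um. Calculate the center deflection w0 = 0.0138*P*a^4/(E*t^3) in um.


Step 1: Convert pressure to compatible units (E is in GPa, so P in GPa).
P = 22.3 kPa = 22.3e-6 GPa
Step 2: Compute numerator: 0.0138 * P * a^4.
a^4 = 840^4 = 497871360000
numerator = 0.0138 * 22.3e-6 * 497871360000 = 1.532149e+05
Step 3: Compute denominator: E * t^3 = 160 * 9^3 = 116640
Step 4: w0 = numerator / denominator = 1.532149e+05 / 116640 = 1.3136 um


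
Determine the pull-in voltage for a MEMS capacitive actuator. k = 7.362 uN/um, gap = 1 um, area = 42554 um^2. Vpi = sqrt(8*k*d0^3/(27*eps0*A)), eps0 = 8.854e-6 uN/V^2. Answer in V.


Step 1: Compute numerator: 8 * k * d0^3 = 8 * 7.362 * 1^3 = 58.896
Step 2: Compute denominator: 27 * eps0 * A = 27 * 8.854e-6 * 42554 = 10.172874
Step 3: Vpi = sqrt(58.896 / 10.172874)
Vpi = 2.41 V


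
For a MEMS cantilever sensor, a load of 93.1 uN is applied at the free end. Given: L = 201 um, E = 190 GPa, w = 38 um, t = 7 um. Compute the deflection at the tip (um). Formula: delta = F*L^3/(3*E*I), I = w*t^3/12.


Step 1: Calculate the second moment of area.
I = w * t^3 / 12 = 38 * 7^3 / 12 = 1086.1667 um^4
Step 2: Convert E to consistent units (1 GPa = 1000 uN/um^2).
E = 190 GPa = 190000 uN/um^2
Step 3: Calculate tip deflection.
delta = F * L^3 / (3 * E * I)
delta = 93.1 * 201^3 / (3 * 190000 * 1086.1667)
delta = 1.2211 um


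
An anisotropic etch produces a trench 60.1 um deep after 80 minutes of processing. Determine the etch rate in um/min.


Step 1: Etch rate = depth / time
Step 2: rate = 60.1 / 80
rate = 0.751 um/min


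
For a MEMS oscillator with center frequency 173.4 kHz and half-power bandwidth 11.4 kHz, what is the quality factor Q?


Step 1: Q = f0 / bandwidth
Step 2: Q = 173.4 / 11.4
Q = 15.2


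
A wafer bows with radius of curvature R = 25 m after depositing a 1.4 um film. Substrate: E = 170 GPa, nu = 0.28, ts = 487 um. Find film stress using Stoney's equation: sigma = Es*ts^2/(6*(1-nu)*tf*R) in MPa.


Step 1: Compute numerator: Es * ts^2 = 170 * 487^2 = 40318730 (GPa*um^2)
Step 2: Compute denominator (R in um): 6*(1-nu)*tf*R = 6*0.72*1.4*25e6 = 151200000.0 (um^2)
Step 3: sigma (GPa) = 40318730 / 151200000.0 = 2.66658e-01 GPa
Step 4: Convert to MPa (x1000): sigma = 266.7 MPa


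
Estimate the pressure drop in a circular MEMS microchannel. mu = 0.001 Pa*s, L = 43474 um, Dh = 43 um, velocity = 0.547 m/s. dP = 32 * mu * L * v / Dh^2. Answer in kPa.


Step 1: Convert to SI: L = 43474e-6 m, Dh = 43e-6 m
Step 2: dP = 32 * 0.001 * 43474e-6 * 0.547 / (43e-6)^2
Step 3: dP = 411557.00 Pa
Step 4: Convert to kPa: dP = 411.56 kPa


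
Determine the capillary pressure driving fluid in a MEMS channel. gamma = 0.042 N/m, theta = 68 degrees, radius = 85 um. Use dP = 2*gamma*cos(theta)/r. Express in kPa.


Step 1: cos(68 deg) = 0.3746
Step 2: Convert r to m: r = 85e-6 m
Step 3: dP = 2 * 0.042 * 0.3746 / 85e-6 = 370.2 Pa
Step 4: Convert Pa to kPa (divide by 1000).
dP = 0.37 kPa


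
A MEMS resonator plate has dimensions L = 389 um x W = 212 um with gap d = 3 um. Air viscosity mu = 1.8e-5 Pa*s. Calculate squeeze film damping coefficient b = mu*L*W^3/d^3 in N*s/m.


Step 1: Convert to SI.
L = 389e-6 m, W = 212e-6 m, d = 3e-6 m
Step 2: W^3 = (212e-6)^3 = 9.53e-12 m^3
Step 3: d^3 = (3e-6)^3 = 2.70e-17 m^3
Step 4: b = 1.8e-5 * 389e-6 * 9.53e-12 / 2.70e-17
b = 2.47e-03 N*s/m


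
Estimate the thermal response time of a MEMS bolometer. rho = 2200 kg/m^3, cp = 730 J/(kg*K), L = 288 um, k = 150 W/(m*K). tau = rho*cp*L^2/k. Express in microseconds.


Step 1: Convert L to m: L = 288e-6 m
Step 2: L^2 = (288e-6)^2 = 8.2944e-08 m^2
Step 3: tau = 2200 * 730 * 8.2944e-08 / 150 = 8.8805376e-04 s
Step 4: Convert to microseconds (multiply by 1e6).
tau = 888.054 us


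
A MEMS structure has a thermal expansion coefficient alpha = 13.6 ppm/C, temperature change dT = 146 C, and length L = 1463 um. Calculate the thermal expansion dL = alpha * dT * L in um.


Step 1: Convert CTE: alpha = 13.6 ppm/C = 13.6e-6 /C
Step 2: dL = 13.6e-6 * 146 * 1463
dL = 2.9049 um


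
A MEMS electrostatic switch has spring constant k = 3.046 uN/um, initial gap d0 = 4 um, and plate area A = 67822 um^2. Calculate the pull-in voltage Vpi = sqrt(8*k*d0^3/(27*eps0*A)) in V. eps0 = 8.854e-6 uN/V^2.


Step 1: Compute numerator: 8 * k * d0^3 = 8 * 3.046 * 4^3 = 1559.552
Step 2: Compute denominator: 27 * eps0 * A = 27 * 8.854e-6 * 67822 = 16.213392
Step 3: Vpi = sqrt(1559.552 / 16.213392)
Vpi = 9.81 V


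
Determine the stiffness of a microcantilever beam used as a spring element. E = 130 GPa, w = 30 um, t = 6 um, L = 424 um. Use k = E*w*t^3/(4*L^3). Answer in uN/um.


Step 1: Convert E to consistent units (1 GPa = 1000 uN/um^2).
E = 130 GPa = 130000 uN/um^2
Step 2: Compute t^3 = 6^3 = 216
Step 3: Compute L^3 = 424^3 = 76225024
Step 4: k = 130000 * 30 * 216 / (4 * 76225024)
k = 2.7629 uN/um


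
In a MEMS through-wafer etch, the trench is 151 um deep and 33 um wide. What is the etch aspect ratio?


Step 1: AR = depth / width
Step 2: AR = 151 / 33
AR = 4.6


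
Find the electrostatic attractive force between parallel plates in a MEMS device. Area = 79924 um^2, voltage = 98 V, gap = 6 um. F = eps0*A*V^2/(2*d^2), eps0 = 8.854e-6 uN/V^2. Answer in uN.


Step 1: Identify parameters.
eps0 = 8.854e-6 uN/V^2, A = 79924 um^2, V = 98 V, d = 6 um
Step 2: Compute V^2 = 98^2 = 9604
Step 3: Compute d^2 = 6^2 = 36
Step 4: F = 0.5 * 8.854e-6 * 79924 * 9604 / 36
F = 94.392 uN


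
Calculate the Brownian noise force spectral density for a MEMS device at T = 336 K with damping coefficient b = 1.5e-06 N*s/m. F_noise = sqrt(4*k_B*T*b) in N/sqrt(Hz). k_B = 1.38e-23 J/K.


Step 1: Compute 4 * k_B * T * b
= 4 * 1.38e-23 * 336 * 1.5e-06
= 2.7821e-26 N^2/Hz
Step 2: F_noise = sqrt(2.7821e-26)
F_noise = 1.67e-13 N/sqrt(Hz)


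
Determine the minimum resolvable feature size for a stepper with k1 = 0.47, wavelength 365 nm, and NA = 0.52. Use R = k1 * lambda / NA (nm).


Step 1: Identify values: k1 = 0.47, lambda = 365 nm, NA = 0.52
Step 2: R = k1 * lambda / NA
R = 0.47 * 365 / 0.52
R = 329.9 nm


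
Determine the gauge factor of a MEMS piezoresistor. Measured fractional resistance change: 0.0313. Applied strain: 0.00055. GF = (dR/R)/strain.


Step 1: Identify values.
dR/R = 0.0313, strain = 0.00055
Step 2: GF = (dR/R) / strain = 0.0313 / 0.00055
GF = 56.9


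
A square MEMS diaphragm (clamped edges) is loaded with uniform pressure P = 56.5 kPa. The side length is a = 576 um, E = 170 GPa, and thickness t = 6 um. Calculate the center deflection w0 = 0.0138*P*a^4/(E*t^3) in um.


Step 1: Convert pressure to compatible units (E is in GPa, so P in GPa).
P = 56.5 kPa = 56.5e-6 GPa
Step 2: Compute numerator: 0.0138 * P * a^4.
a^4 = 576^4 = 110075314176
numerator = 0.0138 * 56.5e-6 * 110075314176 = 8.582572e+04
Step 3: Compute denominator: E * t^3 = 170 * 6^3 = 36720
Step 4: w0 = numerator / denominator = 8.582572e+04 / 36720 = 2.3373 um


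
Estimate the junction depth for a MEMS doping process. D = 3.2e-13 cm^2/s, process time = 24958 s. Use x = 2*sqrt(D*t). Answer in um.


Step 1: Compute D*t = 3.2e-13 * 24958 = 7.98656e-09 cm^2
Step 2: sqrt(D*t) = 8.93676e-05 cm
Step 3: x = 2 * 8.93676e-05 cm = 1.787352e-04 cm
Step 4: Convert to um (1 cm = 1e4 um): x = 1.787 um


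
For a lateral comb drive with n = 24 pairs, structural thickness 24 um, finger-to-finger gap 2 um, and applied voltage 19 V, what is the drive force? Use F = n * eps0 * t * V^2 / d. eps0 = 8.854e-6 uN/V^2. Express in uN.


Step 1: Parameters: n=24, eps0=8.854e-6 uN/V^2, t=24 um, V=19 V, d=2 um
Step 2: V^2 = 361
Step 3: F = 24 * 8.854e-6 * 24 * 361 / 2
F = 0.921 uN


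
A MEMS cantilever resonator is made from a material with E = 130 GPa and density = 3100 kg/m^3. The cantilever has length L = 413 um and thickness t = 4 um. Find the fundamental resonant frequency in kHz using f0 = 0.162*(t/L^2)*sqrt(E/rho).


Step 1: Convert units to SI.
t_SI = 4e-6 m, L_SI = 413e-6 m
Step 2: Calculate sqrt(E/rho).
sqrt(130e9 / 3100) = 6475.76 m/s
Step 3: Compute f0.
f0 = 0.162 * 4e-6 / (413e-6)^2 * 6475.76 = 24601.7 Hz = 24.6 kHz


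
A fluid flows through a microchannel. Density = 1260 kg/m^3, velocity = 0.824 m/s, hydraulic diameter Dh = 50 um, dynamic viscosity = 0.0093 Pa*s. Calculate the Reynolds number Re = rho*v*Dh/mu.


Step 1: Convert Dh to meters: Dh = 50e-6 m
Step 2: Re = rho * v * Dh / mu
Re = 1260 * 0.824 * 50e-6 / 0.0093
Re = 5.582


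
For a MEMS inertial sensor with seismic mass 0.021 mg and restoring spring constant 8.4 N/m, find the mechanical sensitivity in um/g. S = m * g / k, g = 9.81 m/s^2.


Step 1: Convert mass: m = 0.021 mg = 2.10e-08 kg
Step 2: S = m * g / k = 2.10e-08 * 9.81 / 8.4
Step 3: S = 2.45e-08 m/g
Step 4: Convert to um/g: S = 0.025 um/g


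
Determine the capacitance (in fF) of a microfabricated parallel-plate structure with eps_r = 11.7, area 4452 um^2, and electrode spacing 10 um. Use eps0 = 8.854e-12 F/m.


Step 1: Convert area to m^2: A = 4452e-12 m^2
Step 2: Convert gap to m: d = 10e-6 m
Step 3: C = eps0 * eps_r * A / d
C = 8.854e-12 * 11.7 * 4452e-12 / 10e-6
Step 4: Convert to fF (multiply by 1e15).
C = 46.12 fF


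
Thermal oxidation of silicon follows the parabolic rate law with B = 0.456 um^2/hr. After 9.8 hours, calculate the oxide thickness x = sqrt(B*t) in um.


Step 1: Compute B*t = 0.456 * 9.8 = 4.4688
Step 2: x = sqrt(4.4688)
x = 2.114 um


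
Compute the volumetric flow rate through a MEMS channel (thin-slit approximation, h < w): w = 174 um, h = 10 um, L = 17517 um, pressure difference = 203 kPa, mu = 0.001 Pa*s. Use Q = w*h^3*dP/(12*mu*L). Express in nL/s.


Step 1: Convert all dimensions to SI (meters).
w = 174e-6 m, h = 10e-6 m, L = 17517e-6 m, dP = 203e3 Pa
Step 2: Q = w * h^3 * dP / (12 * mu * L)
Q = 174e-6 * (10e-6)^3 * 203e3 / (12 * 0.001 * 17517e-6) = 1.6803676e-10 m^3/s
Step 3: Convert Q from m^3/s to nL/s (1 m^3 = 1e12 nL, so multiply by 1e12).
Q = 168.037 nL/s


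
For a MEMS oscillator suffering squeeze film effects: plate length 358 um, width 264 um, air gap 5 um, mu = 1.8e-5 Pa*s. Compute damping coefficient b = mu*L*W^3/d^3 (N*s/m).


Step 1: Convert to SI.
L = 358e-6 m, W = 264e-6 m, d = 5e-6 m
Step 2: W^3 = (264e-6)^3 = 1.84e-11 m^3
Step 3: d^3 = (5e-6)^3 = 1.25e-16 m^3
Step 4: b = 1.8e-5 * 358e-6 * 1.84e-11 / 1.25e-16
b = 9.49e-04 N*s/m


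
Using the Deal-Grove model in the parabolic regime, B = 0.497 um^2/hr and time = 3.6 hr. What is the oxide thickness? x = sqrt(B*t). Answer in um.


Step 1: Compute B*t = 0.497 * 3.6 = 1.7892
Step 2: x = sqrt(1.7892)
x = 1.338 um


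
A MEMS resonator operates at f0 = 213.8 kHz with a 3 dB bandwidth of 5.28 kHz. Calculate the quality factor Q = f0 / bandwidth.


Step 1: Q = f0 / bandwidth
Step 2: Q = 213.8 / 5.28
Q = 40.5


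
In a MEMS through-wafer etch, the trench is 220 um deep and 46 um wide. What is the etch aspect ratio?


Step 1: AR = depth / width
Step 2: AR = 220 / 46
AR = 4.8


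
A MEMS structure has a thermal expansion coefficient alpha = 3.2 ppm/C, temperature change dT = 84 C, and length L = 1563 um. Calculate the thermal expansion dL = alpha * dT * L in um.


Step 1: Convert CTE: alpha = 3.2 ppm/C = 3.2e-6 /C
Step 2: dL = 3.2e-6 * 84 * 1563
dL = 0.4201 um


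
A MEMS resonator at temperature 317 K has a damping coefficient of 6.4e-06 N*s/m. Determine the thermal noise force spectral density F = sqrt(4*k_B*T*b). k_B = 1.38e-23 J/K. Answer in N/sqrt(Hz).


Step 1: Compute 4 * k_B * T * b
= 4 * 1.38e-23 * 317 * 6.4e-06
= 1.1199e-25 N^2/Hz
Step 2: F_noise = sqrt(1.1199e-25)
F_noise = 3.35e-13 N/sqrt(Hz)


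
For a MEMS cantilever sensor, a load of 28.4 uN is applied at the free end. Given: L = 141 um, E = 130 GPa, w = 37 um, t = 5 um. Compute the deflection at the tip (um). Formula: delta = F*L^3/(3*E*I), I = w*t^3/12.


Step 1: Calculate the second moment of area.
I = w * t^3 / 12 = 37 * 5^3 / 12 = 385.4167 um^4
Step 2: Convert E to consistent units (1 GPa = 1000 uN/um^2).
E = 130 GPa = 130000 uN/um^2
Step 3: Calculate tip deflection.
delta = F * L^3 / (3 * E * I)
delta = 28.4 * 141^3 / (3 * 130000 * 385.4167)
delta = 0.5296 um


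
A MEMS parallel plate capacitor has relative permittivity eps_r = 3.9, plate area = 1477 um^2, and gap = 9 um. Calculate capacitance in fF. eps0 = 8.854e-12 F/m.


Step 1: Convert area to m^2: A = 1477e-12 m^2
Step 2: Convert gap to m: d = 9e-6 m
Step 3: C = eps0 * eps_r * A / d
C = 8.854e-12 * 3.9 * 1477e-12 / 9e-6
Step 4: Convert to fF (multiply by 1e15).
C = 5.67 fF


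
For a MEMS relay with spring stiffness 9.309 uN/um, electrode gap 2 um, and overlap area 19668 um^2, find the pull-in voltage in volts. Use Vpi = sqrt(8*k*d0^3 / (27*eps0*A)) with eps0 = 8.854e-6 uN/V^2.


Step 1: Compute numerator: 8 * k * d0^3 = 8 * 9.309 * 2^3 = 595.776
Step 2: Compute denominator: 27 * eps0 * A = 27 * 8.854e-6 * 19668 = 4.701793
Step 3: Vpi = sqrt(595.776 / 4.701793)
Vpi = 11.26 V


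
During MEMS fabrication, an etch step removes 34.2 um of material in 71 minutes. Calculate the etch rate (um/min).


Step 1: Etch rate = depth / time
Step 2: rate = 34.2 / 71
rate = 0.482 um/min


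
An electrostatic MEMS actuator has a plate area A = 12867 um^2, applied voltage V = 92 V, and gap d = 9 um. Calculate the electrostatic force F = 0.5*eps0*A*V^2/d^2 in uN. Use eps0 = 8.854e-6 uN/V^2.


Step 1: Identify parameters.
eps0 = 8.854e-6 uN/V^2, A = 12867 um^2, V = 92 V, d = 9 um
Step 2: Compute V^2 = 92^2 = 8464
Step 3: Compute d^2 = 9^2 = 81
Step 4: F = 0.5 * 8.854e-6 * 12867 * 8464 / 81
F = 5.952 uN


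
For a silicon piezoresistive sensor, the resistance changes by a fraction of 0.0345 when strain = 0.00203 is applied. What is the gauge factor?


Step 1: Identify values.
dR/R = 0.0345, strain = 0.00203
Step 2: GF = (dR/R) / strain = 0.0345 / 0.00203
GF = 17.0


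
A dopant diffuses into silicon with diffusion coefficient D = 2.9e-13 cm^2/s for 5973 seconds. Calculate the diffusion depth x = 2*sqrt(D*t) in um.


Step 1: Compute D*t = 2.9e-13 * 5973 = 1.73217e-09 cm^2
Step 2: sqrt(D*t) = 4.1619e-05 cm
Step 3: x = 2 * 4.1619e-05 cm = 8.3238e-05 cm
Step 4: Convert to um (1 cm = 1e4 um): x = 0.832 um


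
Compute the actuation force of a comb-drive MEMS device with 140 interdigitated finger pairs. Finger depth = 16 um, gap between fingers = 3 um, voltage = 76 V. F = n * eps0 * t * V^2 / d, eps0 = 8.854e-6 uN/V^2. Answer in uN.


Step 1: Parameters: n=140, eps0=8.854e-6 uN/V^2, t=16 um, V=76 V, d=3 um
Step 2: V^2 = 5776
Step 3: F = 140 * 8.854e-6 * 16 * 5776 / 3
F = 38.185 uN


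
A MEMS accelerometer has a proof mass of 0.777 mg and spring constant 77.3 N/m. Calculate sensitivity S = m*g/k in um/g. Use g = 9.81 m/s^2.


Step 1: Convert mass: m = 0.777 mg = 7.77e-07 kg
Step 2: S = m * g / k = 7.77e-07 * 9.81 / 77.3
Step 3: S = 9.86e-08 m/g
Step 4: Convert to um/g: S = 0.099 um/g


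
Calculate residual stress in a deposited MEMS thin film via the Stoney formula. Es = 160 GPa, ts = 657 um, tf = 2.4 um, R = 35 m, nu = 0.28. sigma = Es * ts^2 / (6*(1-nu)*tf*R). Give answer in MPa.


Step 1: Compute numerator: Es * ts^2 = 160 * 657^2 = 69063840 (GPa*um^2)
Step 2: Compute denominator (R in um): 6*(1-nu)*tf*R = 6*0.72*2.4*35e6 = 362880000.0 (um^2)
Step 3: sigma (GPa) = 69063840 / 362880000.0 = 1.90321e-01 GPa
Step 4: Convert to MPa (x1000): sigma = 190.3 MPa


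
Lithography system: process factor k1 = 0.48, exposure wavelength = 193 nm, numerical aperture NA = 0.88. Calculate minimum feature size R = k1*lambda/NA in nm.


Step 1: Identify values: k1 = 0.48, lambda = 193 nm, NA = 0.88
Step 2: R = k1 * lambda / NA
R = 0.48 * 193 / 0.88
R = 105.3 nm


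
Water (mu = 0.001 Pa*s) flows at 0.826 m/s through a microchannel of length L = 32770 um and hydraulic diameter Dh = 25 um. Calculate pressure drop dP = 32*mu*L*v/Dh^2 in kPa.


Step 1: Convert to SI: L = 32770e-6 m, Dh = 25e-6 m
Step 2: dP = 32 * 0.001 * 32770e-6 * 0.826 / (25e-6)^2
Step 3: dP = 1385882.62 Pa
Step 4: Convert to kPa: dP = 1385.88 kPa


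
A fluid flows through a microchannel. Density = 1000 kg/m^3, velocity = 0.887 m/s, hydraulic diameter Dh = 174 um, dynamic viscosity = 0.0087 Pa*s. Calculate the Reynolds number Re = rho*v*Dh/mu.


Step 1: Convert Dh to meters: Dh = 174e-6 m
Step 2: Re = rho * v * Dh / mu
Re = 1000 * 0.887 * 174e-6 / 0.0087
Re = 17.74


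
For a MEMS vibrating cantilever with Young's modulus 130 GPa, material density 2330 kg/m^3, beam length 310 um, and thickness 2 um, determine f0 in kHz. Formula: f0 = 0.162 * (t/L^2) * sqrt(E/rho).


Step 1: Convert units to SI.
t_SI = 2e-6 m, L_SI = 310e-6 m
Step 2: Calculate sqrt(E/rho).
sqrt(130e9 / 2330) = 7469.54 m/s
Step 3: Compute f0.
f0 = 0.162 * 2e-6 / (310e-6)^2 * 7469.54 = 25183.5 Hz = 25.18 kHz


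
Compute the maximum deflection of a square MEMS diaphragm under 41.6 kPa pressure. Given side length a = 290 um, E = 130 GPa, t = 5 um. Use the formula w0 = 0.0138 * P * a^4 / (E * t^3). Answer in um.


Step 1: Convert pressure to compatible units (E is in GPa, so P in GPa).
P = 41.6 kPa = 41.6e-6 GPa
Step 2: Compute numerator: 0.0138 * P * a^4.
a^4 = 290^4 = 7072810000
numerator = 0.0138 * 41.6e-6 * 7072810000 = 4.06036e+03
Step 3: Compute denominator: E * t^3 = 130 * 5^3 = 16250
Step 4: w0 = numerator / denominator = 4.06036e+03 / 16250 = 0.2499 um


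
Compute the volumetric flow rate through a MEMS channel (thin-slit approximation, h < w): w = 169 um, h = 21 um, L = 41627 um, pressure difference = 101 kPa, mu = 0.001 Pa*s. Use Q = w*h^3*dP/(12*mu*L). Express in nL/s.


Step 1: Convert all dimensions to SI (meters).
w = 169e-6 m, h = 21e-6 m, L = 41627e-6 m, dP = 101e3 Pa
Step 2: Q = w * h^3 * dP / (12 * mu * L)
Q = 169e-6 * (21e-6)^3 * 101e3 / (12 * 0.001 * 41627e-6) = 3.1645328e-10 m^3/s
Step 3: Convert Q from m^3/s to nL/s (1 m^3 = 1e12 nL, so multiply by 1e12).
Q = 316.453 nL/s


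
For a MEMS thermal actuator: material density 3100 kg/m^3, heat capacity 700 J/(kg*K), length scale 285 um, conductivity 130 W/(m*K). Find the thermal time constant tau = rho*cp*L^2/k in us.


Step 1: Convert L to m: L = 285e-6 m
Step 2: L^2 = (285e-6)^2 = 8.1225e-08 m^2
Step 3: tau = 3100 * 700 * 8.1225e-08 / 130 = 1.35583269e-03 s
Step 4: Convert to microseconds (multiply by 1e6).
tau = 1355.833 us


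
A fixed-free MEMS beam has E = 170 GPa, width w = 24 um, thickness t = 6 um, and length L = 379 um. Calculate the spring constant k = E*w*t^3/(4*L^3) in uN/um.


Step 1: Convert E to consistent units (1 GPa = 1000 uN/um^2).
E = 170 GPa = 170000 uN/um^2
Step 2: Compute t^3 = 6^3 = 216
Step 3: Compute L^3 = 379^3 = 54439939
Step 4: k = 170000 * 24 * 216 / (4 * 54439939)
k = 4.047 uN/um


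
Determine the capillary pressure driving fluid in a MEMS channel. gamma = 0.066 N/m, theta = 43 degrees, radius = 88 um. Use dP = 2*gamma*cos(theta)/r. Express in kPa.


Step 1: cos(43 deg) = 0.7314
Step 2: Convert r to m: r = 88e-6 m
Step 3: dP = 2 * 0.066 * 0.7314 / 88e-6 = 1097.1 Pa
Step 4: Convert Pa to kPa (divide by 1000).
dP = 1.1 kPa


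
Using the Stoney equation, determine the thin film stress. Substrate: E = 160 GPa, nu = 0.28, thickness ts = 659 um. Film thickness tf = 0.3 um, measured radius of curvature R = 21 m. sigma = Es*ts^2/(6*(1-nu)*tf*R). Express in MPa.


Step 1: Compute numerator: Es * ts^2 = 160 * 659^2 = 69484960 (GPa*um^2)
Step 2: Compute denominator (R in um): 6*(1-nu)*tf*R = 6*0.72*0.3*21e6 = 27216000.0 (um^2)
Step 3: sigma (GPa) = 69484960 / 27216000.0 = 2.553092e+00 GPa
Step 4: Convert to MPa (x1000): sigma = 2553.1 MPa


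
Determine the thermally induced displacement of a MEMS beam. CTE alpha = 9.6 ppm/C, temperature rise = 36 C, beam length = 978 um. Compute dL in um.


Step 1: Convert CTE: alpha = 9.6 ppm/C = 9.6e-6 /C
Step 2: dL = 9.6e-6 * 36 * 978
dL = 0.338 um


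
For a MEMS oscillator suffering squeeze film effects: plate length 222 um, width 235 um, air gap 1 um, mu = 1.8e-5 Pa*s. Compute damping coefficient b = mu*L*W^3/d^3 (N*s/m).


Step 1: Convert to SI.
L = 222e-6 m, W = 235e-6 m, d = 1e-6 m
Step 2: W^3 = (235e-6)^3 = 1.30e-11 m^3
Step 3: d^3 = (1e-6)^3 = 1.00e-18 m^3
Step 4: b = 1.8e-5 * 222e-6 * 1.30e-11 / 1.00e-18
b = 5.19e-02 N*s/m


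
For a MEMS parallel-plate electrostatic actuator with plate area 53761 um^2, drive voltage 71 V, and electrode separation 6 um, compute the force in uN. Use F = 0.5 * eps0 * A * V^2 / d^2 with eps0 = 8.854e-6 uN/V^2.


Step 1: Identify parameters.
eps0 = 8.854e-6 uN/V^2, A = 53761 um^2, V = 71 V, d = 6 um
Step 2: Compute V^2 = 71^2 = 5041
Step 3: Compute d^2 = 6^2 = 36
Step 4: F = 0.5 * 8.854e-6 * 53761 * 5041 / 36
F = 33.327 uN


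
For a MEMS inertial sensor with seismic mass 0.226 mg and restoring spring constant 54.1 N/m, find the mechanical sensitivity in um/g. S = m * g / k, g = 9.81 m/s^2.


Step 1: Convert mass: m = 0.226 mg = 2.26e-07 kg
Step 2: S = m * g / k = 2.26e-07 * 9.81 / 54.1
Step 3: S = 4.10e-08 m/g
Step 4: Convert to um/g: S = 0.041 um/g


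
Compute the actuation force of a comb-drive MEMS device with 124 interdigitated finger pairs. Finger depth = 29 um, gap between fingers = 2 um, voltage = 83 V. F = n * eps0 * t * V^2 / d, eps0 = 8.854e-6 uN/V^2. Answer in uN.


Step 1: Parameters: n=124, eps0=8.854e-6 uN/V^2, t=29 um, V=83 V, d=2 um
Step 2: V^2 = 6889
Step 3: F = 124 * 8.854e-6 * 29 * 6889 / 2
F = 109.669 uN


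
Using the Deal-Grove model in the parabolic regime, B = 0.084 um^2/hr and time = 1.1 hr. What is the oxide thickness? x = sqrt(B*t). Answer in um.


Step 1: Compute B*t = 0.084 * 1.1 = 0.0924
Step 2: x = sqrt(0.0924)
x = 0.304 um


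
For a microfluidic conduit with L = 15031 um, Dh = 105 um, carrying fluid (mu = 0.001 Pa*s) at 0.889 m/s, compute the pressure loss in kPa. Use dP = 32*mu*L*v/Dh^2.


Step 1: Convert to SI: L = 15031e-6 m, Dh = 105e-6 m
Step 2: dP = 32 * 0.001 * 15031e-6 * 0.889 / (105e-6)^2
Step 3: dP = 38784.75 Pa
Step 4: Convert to kPa: dP = 38.78 kPa


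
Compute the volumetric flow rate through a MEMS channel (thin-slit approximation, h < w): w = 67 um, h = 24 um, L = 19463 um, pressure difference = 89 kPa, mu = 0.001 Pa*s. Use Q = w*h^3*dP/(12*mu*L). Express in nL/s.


Step 1: Convert all dimensions to SI (meters).
w = 67e-6 m, h = 24e-6 m, L = 19463e-6 m, dP = 89e3 Pa
Step 2: Q = w * h^3 * dP / (12 * mu * L)
Q = 67e-6 * (24e-6)^3 * 89e3 / (12 * 0.001 * 19463e-6) = 3.5294538e-10 m^3/s
Step 3: Convert Q from m^3/s to nL/s (1 m^3 = 1e12 nL, so multiply by 1e12).
Q = 352.945 nL/s


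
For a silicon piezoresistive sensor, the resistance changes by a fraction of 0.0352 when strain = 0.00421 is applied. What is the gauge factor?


Step 1: Identify values.
dR/R = 0.0352, strain = 0.00421
Step 2: GF = (dR/R) / strain = 0.0352 / 0.00421
GF = 8.4


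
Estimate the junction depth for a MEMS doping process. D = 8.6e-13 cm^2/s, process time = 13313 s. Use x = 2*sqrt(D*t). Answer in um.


Step 1: Compute D*t = 8.6e-13 * 13313 = 1.144918e-08 cm^2
Step 2: sqrt(D*t) = 1.07e-04 cm
Step 3: x = 2 * 1.07e-04 cm = 2.14e-04 cm
Step 4: Convert to um (1 cm = 1e4 um): x = 2.14 um


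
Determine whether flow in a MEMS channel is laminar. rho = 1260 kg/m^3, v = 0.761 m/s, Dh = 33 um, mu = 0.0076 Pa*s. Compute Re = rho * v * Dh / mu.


Step 1: Convert Dh to meters: Dh = 33e-6 m
Step 2: Re = rho * v * Dh / mu
Re = 1260 * 0.761 * 33e-6 / 0.0076
Re = 4.163
Since Re = 4.163 is below ~2300, the flow is laminar.


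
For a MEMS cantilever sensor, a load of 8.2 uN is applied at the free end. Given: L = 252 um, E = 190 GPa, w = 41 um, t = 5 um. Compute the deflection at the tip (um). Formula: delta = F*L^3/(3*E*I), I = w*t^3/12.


Step 1: Calculate the second moment of area.
I = w * t^3 / 12 = 41 * 5^3 / 12 = 427.0833 um^4
Step 2: Convert E to consistent units (1 GPa = 1000 uN/um^2).
E = 190 GPa = 190000 uN/um^2
Step 3: Calculate tip deflection.
delta = F * L^3 / (3 * E * I)
delta = 8.2 * 252^3 / (3 * 190000 * 427.0833)
delta = 0.539 um


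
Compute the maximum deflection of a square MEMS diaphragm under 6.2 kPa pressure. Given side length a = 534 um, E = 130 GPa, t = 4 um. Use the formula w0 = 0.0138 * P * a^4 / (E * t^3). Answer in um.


Step 1: Convert pressure to compatible units (E is in GPa, so P in GPa).
P = 6.2 kPa = 6.2e-6 GPa
Step 2: Compute numerator: 0.0138 * P * a^4.
a^4 = 534^4 = 81313944336
numerator = 0.0138 * 6.2e-6 * 81313944336 = 6.95722e+03
Step 3: Compute denominator: E * t^3 = 130 * 4^3 = 8320
Step 4: w0 = numerator / denominator = 6.95722e+03 / 8320 = 0.8362 um


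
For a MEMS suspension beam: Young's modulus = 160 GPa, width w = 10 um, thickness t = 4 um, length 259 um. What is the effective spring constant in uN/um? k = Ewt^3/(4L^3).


Step 1: Convert E to consistent units (1 GPa = 1000 uN/um^2).
E = 160 GPa = 160000 uN/um^2
Step 2: Compute t^3 = 4^3 = 64
Step 3: Compute L^3 = 259^3 = 17373979
Step 4: k = 160000 * 10 * 64 / (4 * 17373979)
k = 1.4735 uN/um


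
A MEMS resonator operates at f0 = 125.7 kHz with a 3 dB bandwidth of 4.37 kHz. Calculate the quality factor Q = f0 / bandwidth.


Step 1: Q = f0 / bandwidth
Step 2: Q = 125.7 / 4.37
Q = 28.8


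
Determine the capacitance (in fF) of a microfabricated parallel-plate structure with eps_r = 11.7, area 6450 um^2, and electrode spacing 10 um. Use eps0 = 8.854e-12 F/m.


Step 1: Convert area to m^2: A = 6450e-12 m^2
Step 2: Convert gap to m: d = 10e-6 m
Step 3: C = eps0 * eps_r * A / d
C = 8.854e-12 * 11.7 * 6450e-12 / 10e-6
Step 4: Convert to fF (multiply by 1e15).
C = 66.82 fF


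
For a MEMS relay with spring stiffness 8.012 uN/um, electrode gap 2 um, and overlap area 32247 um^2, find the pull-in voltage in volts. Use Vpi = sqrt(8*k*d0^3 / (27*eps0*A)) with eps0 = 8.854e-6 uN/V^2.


Step 1: Compute numerator: 8 * k * d0^3 = 8 * 8.012 * 2^3 = 512.768
Step 2: Compute denominator: 27 * eps0 * A = 27 * 8.854e-6 * 32247 = 7.708903
Step 3: Vpi = sqrt(512.768 / 7.708903)
Vpi = 8.16 V


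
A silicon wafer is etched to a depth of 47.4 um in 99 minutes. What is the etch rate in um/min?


Step 1: Etch rate = depth / time
Step 2: rate = 47.4 / 99
rate = 0.479 um/min


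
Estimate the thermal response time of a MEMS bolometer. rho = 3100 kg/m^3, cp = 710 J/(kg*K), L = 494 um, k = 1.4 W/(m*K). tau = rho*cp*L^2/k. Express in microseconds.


Step 1: Convert L to m: L = 494e-6 m
Step 2: L^2 = (494e-6)^2 = 2.44036e-07 m^2
Step 3: tau = 3100 * 710 * 2.44036e-07 / 1.4 = 3.8365945429e-01 s
Step 4: Convert to microseconds (multiply by 1e6).
tau = 383659.454 us


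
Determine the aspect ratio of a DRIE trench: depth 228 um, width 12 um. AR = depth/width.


Step 1: AR = depth / width
Step 2: AR = 228 / 12
AR = 19.0


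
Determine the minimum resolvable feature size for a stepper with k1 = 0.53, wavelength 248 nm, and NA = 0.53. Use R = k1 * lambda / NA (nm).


Step 1: Identify values: k1 = 0.53, lambda = 248 nm, NA = 0.53
Step 2: R = k1 * lambda / NA
R = 0.53 * 248 / 0.53
R = 248.0 nm


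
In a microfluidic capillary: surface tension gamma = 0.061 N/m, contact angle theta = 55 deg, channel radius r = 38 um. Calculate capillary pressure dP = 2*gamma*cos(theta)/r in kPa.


Step 1: cos(55 deg) = 0.5736
Step 2: Convert r to m: r = 38e-6 m
Step 3: dP = 2 * 0.061 * 0.5736 / 38e-6 = 1841.6 Pa
Step 4: Convert Pa to kPa (divide by 1000).
dP = 1.84 kPa


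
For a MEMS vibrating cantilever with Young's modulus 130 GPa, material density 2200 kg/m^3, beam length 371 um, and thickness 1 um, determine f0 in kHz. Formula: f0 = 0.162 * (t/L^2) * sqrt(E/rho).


Step 1: Convert units to SI.
t_SI = 1e-6 m, L_SI = 371e-6 m
Step 2: Calculate sqrt(E/rho).
sqrt(130e9 / 2200) = 7687.06 m/s
Step 3: Compute f0.
f0 = 0.162 * 1e-6 / (371e-6)^2 * 7687.06 = 9047.5 Hz = 9.05 kHz


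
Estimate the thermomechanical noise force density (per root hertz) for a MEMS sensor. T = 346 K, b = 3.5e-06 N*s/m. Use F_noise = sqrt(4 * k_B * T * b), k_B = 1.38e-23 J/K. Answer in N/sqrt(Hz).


Step 1: Compute 4 * k_B * T * b
= 4 * 1.38e-23 * 346 * 3.5e-06
= 6.6847e-26 N^2/Hz
Step 2: F_noise = sqrt(6.6847e-26)
F_noise = 2.59e-13 N/sqrt(Hz)


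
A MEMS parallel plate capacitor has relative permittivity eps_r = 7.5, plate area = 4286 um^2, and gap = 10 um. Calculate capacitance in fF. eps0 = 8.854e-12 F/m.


Step 1: Convert area to m^2: A = 4286e-12 m^2
Step 2: Convert gap to m: d = 10e-6 m
Step 3: C = eps0 * eps_r * A / d
C = 8.854e-12 * 7.5 * 4286e-12 / 10e-6
Step 4: Convert to fF (multiply by 1e15).
C = 28.46 fF


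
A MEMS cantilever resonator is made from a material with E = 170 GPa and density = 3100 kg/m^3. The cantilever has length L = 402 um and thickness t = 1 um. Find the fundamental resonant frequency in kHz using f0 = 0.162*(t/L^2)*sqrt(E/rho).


Step 1: Convert units to SI.
t_SI = 1e-6 m, L_SI = 402e-6 m
Step 2: Calculate sqrt(E/rho).
sqrt(170e9 / 3100) = 7405.32 m/s
Step 3: Compute f0.
f0 = 0.162 * 1e-6 / (402e-6)^2 * 7405.32 = 7423.5 Hz = 7.42 kHz


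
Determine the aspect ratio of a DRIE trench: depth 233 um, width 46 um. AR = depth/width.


Step 1: AR = depth / width
Step 2: AR = 233 / 46
AR = 5.1


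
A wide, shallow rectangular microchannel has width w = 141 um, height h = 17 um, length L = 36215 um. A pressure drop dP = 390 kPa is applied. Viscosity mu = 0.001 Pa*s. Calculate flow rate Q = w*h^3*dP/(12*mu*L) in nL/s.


Step 1: Convert all dimensions to SI (meters).
w = 141e-6 m, h = 17e-6 m, L = 36215e-6 m, dP = 390e3 Pa
Step 2: Q = w * h^3 * dP / (12 * mu * L)
Q = 141e-6 * (17e-6)^3 * 390e3 / (12 * 0.001 * 36215e-6) = 6.216712e-10 m^3/s
Step 3: Convert Q from m^3/s to nL/s (1 m^3 = 1e12 nL, so multiply by 1e12).
Q = 621.671 nL/s


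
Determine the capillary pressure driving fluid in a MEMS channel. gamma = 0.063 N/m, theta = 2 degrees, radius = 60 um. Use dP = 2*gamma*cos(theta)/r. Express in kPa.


Step 1: cos(2 deg) = 0.9994
Step 2: Convert r to m: r = 60e-6 m
Step 3: dP = 2 * 0.063 * 0.9994 / 60e-6 = 2098.7 Pa
Step 4: Convert Pa to kPa (divide by 1000).
dP = 2.1 kPa


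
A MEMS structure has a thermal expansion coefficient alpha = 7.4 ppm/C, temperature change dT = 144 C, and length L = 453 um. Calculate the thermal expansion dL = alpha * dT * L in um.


Step 1: Convert CTE: alpha = 7.4 ppm/C = 7.4e-6 /C
Step 2: dL = 7.4e-6 * 144 * 453
dL = 0.4827 um


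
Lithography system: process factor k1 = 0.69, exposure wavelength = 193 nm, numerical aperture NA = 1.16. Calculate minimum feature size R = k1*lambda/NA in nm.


Step 1: Identify values: k1 = 0.69, lambda = 193 nm, NA = 1.16
Step 2: R = k1 * lambda / NA
R = 0.69 * 193 / 1.16
R = 114.8 nm


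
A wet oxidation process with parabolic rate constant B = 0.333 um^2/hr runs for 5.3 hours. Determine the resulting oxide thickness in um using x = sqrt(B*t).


Step 1: Compute B*t = 0.333 * 5.3 = 1.7649
Step 2: x = sqrt(1.7649)
x = 1.328 um


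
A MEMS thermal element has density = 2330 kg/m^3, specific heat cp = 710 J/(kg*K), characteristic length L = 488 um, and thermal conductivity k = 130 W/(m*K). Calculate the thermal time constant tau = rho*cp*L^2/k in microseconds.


Step 1: Convert L to m: L = 488e-6 m
Step 2: L^2 = (488e-6)^2 = 2.38144e-07 m^2
Step 3: tau = 2330 * 710 * 2.38144e-07 / 130 = 3.03047399e-03 s
Step 4: Convert to microseconds (multiply by 1e6).
tau = 3030.474 us


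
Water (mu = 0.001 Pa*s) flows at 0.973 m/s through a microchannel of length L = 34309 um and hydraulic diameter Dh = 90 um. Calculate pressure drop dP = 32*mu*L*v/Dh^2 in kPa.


Step 1: Convert to SI: L = 34309e-6 m, Dh = 90e-6 m
Step 2: dP = 32 * 0.001 * 34309e-6 * 0.973 / (90e-6)^2
Step 3: dP = 131882.10 Pa
Step 4: Convert to kPa: dP = 131.88 kPa


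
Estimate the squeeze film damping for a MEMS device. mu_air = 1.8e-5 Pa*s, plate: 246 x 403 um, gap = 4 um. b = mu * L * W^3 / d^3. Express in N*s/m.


Step 1: Convert to SI.
L = 246e-6 m, W = 403e-6 m, d = 4e-6 m
Step 2: W^3 = (403e-6)^3 = 6.55e-11 m^3
Step 3: d^3 = (4e-6)^3 = 6.40e-17 m^3
Step 4: b = 1.8e-5 * 246e-6 * 6.55e-11 / 6.40e-17
b = 4.53e-03 N*s/m


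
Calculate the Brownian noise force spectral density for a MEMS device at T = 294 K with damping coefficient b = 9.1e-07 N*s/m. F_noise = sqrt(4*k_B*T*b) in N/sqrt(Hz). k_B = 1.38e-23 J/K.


Step 1: Compute 4 * k_B * T * b
= 4 * 1.38e-23 * 294 * 9.1e-07
= 1.4768e-26 N^2/Hz
Step 2: F_noise = sqrt(1.4768e-26)
F_noise = 1.22e-13 N/sqrt(Hz)


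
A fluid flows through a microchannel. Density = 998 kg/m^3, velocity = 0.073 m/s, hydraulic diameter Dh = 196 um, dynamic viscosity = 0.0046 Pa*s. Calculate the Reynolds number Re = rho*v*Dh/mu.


Step 1: Convert Dh to meters: Dh = 196e-6 m
Step 2: Re = rho * v * Dh / mu
Re = 998 * 0.073 * 196e-6 / 0.0046
Re = 3.104


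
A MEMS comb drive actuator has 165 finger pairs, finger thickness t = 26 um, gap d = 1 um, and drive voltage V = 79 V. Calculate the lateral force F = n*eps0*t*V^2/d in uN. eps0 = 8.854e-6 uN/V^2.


Step 1: Parameters: n=165, eps0=8.854e-6 uN/V^2, t=26 um, V=79 V, d=1 um
Step 2: V^2 = 6241
Step 3: F = 165 * 8.854e-6 * 26 * 6241 / 1
F = 237.056 uN


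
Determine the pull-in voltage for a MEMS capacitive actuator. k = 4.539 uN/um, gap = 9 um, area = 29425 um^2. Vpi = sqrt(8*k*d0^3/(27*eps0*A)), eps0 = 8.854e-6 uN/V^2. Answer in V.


Step 1: Compute numerator: 8 * k * d0^3 = 8 * 4.539 * 9^3 = 26471.448
Step 2: Compute denominator: 27 * eps0 * A = 27 * 8.854e-6 * 29425 = 7.034282
Step 3: Vpi = sqrt(26471.448 / 7.034282)
Vpi = 61.34 V


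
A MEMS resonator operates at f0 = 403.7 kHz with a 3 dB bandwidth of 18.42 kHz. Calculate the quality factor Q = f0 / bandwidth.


Step 1: Q = f0 / bandwidth
Step 2: Q = 403.7 / 18.42
Q = 21.9


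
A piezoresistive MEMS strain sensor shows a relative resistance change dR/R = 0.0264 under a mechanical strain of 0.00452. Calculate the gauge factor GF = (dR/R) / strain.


Step 1: Identify values.
dR/R = 0.0264, strain = 0.00452
Step 2: GF = (dR/R) / strain = 0.0264 / 0.00452
GF = 5.8
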